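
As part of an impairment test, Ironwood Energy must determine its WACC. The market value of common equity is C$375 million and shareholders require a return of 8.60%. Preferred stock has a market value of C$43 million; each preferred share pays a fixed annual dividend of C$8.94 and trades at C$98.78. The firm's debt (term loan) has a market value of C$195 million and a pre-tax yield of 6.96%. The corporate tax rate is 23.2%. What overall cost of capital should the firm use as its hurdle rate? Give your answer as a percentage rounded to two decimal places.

Cost of preferred: Rp = 8.94 / 98.78 = 9.0504%.
Total capital V = 375 + 43 + 195 = 613.
Equity: weight = 375/613 = 0.6117; cost = 8.6%.
Preferred: weight = 43/613 = 0.0701; cost = 9.0504%.
Term loan: weight = 195/613 = 0.3181; after-tax cost = 6.96% × (1 − 23.2%) = 5.3453%.
WACC = 0.6117 × 8.6000% + 0.0701 × 9.0504% + 0.3181 × 5.3453% = 7.5962%.

7.60%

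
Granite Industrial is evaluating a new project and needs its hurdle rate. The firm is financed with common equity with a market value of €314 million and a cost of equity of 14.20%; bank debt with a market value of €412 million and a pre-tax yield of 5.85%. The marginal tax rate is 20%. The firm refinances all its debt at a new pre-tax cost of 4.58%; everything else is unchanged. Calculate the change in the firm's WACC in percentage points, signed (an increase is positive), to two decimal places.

-0.58 pp

Current WACC:
Total capital V = 314 + 412 = 726.
Equity: weight = 314/726 = 0.4325; cost = 14.2%.
Bank debt: weight = 412/726 = 0.5675; after-tax cost = 5.85% × (1 − 20%) = 4.6800%.
WACC = 0.4325 × 14.2000% + 0.5675 × 4.6800% = 8.7975%.
After the change:
Total capital V = 314 + 412 = 726.
Equity: weight = 314/726 = 0.4325; cost = 14.2%.
Bank debt: weight = 412/726 = 0.5675; after-tax cost = 4.58% × (1 − 20%) = 3.6640%.
WACC = 0.4325 × 14.2000% + 0.5675 × 3.6640% = 8.2209%.
Change in WACC = 8.2209% − 8.7975% = -0.5766 pp.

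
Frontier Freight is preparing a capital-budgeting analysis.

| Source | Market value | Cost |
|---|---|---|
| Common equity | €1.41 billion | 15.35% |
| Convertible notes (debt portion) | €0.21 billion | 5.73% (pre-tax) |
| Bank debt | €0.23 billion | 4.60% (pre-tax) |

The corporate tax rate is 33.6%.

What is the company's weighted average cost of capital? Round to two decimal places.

Total capital V = 1.41 + 0.21 + 0.23 = 1.85.
Equity: weight = 1.41/1.85 = 0.7622; cost = 15.35%.
Convertible notes (debt portion): weight = 0.21/1.85 = 0.1135; after-tax cost = 5.73% × (1 − 33.6%) = 3.8047%.
Bank debt: weight = 0.23/1.85 = 0.1243; after-tax cost = 4.6% × (1 − 33.6%) = 3.0544%.
WACC = 0.7622 × 15.3500% + 0.1135 × 3.8047% + 0.1243 × 3.0544% = 12.5108%.

12.51%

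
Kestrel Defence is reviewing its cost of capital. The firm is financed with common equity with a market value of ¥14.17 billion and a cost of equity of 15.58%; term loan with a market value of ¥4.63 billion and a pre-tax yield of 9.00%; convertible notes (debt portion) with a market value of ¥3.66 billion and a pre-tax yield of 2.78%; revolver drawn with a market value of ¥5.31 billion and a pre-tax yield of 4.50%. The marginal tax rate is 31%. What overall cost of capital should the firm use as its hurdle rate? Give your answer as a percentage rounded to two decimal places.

9.83%

Total capital V = 14.17 + 4.63 + 3.66 + 5.31 = 27.77.
Equity: weight = 14.17/27.77 = 0.5103; cost = 15.58%.
Term loan: weight = 4.63/27.77 = 0.1667; after-tax cost = 9% × (1 − 31%) = 6.2100%.
Convertible notes (debt portion): weight = 3.66/27.77 = 0.1318; after-tax cost = 2.78% × (1 − 31%) = 1.9182%.
Revolver drawn: weight = 5.31/27.77 = 0.1912; after-tax cost = 4.5% × (1 − 31%) = 3.1050%.
WACC = 0.5103 × 15.5800% + 0.1667 × 6.2100% + 0.1318 × 1.9182% + 0.1912 × 3.1050% = 9.8318%.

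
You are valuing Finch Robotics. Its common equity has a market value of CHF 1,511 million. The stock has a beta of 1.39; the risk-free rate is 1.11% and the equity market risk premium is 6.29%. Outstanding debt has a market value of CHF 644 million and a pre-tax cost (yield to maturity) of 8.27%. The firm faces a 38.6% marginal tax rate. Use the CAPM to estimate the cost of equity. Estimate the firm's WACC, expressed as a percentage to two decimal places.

8.43%

Cost of equity via CAPM: Re = 1.11% + 1.39 × 6.29% = 9.8531%.
Total capital V = 1511 + 644 = 2155.
Equity: weight = 1511/2155 = 0.7012; cost = 9.8531%.
Debt: weight = 644/2155 = 0.2988; after-tax cost = 8.27% × (1 − 38.6%) = 5.0778%.
WACC = 0.7012 × 9.8531% + 0.2988 × 5.0778% = 8.4260%.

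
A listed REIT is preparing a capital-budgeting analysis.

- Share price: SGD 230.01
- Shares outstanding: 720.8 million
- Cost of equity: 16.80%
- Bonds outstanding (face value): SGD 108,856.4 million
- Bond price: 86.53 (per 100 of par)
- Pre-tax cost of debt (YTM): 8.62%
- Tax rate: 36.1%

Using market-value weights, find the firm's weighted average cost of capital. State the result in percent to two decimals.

Market value of equity E = 230.01 × 720.8m = 165791.208m. Market value of debt D = 108856.4m × 86.53/100 = 94193.44292m.
Total capital V = 165791.208 + 94193.44292 = 259984.65092.
Equity: weight = 165791.208/259984.65092 = 0.6377; cost = 16.8%.
Bonds outstanding: weight = 94193.44292/259984.65092 = 0.3623; after-tax cost = 8.62% × (1 − 36.1%) = 5.5082%.
WACC = 0.6377 × 16.8000% + 0.3623 × 5.5082% = 12.7089%.

12.71%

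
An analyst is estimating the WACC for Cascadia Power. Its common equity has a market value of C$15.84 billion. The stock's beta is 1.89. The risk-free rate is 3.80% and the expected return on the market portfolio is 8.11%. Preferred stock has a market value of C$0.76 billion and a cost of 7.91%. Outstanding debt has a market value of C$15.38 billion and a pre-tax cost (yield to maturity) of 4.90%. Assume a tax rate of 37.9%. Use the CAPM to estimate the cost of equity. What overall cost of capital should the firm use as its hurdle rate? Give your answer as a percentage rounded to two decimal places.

7.57%

Market risk premium = 8.11% − 3.8% = 4.31%.
Cost of equity via CAPM: Re = 3.8% + 1.89 × 4.31% = 11.9459%.
Total capital V = 15.84 + 0.76 + 15.38 = 31.98.
Equity: weight = 15.84/31.98 = 0.4953; cost = 11.9459%.
Preferred: weight = 0.76/31.98 = 0.0238; cost = 7.91%.
Debt: weight = 15.38/31.98 = 0.4809; after-tax cost = 4.9% × (1 − 37.9%) = 3.0429%.
WACC = 0.4953 × 11.9459% + 0.0238 × 7.9100% + 0.4809 × 3.0429% = 7.5683%.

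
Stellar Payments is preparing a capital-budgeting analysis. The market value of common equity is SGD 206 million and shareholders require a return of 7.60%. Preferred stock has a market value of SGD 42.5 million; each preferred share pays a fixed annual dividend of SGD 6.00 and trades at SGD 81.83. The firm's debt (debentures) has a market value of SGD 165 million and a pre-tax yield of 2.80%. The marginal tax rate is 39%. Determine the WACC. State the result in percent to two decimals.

5.22%

Cost of preferred: Rp = 6.0 / 81.83 = 7.3323%.
Total capital V = 206 + 42.5 + 165 = 413.5.
Equity: weight = 206/413.5 = 0.4982; cost = 7.6%.
Preferred: weight = 42.5/413.5 = 0.1028; cost = 7.3323%.
Debentures: weight = 165/413.5 = 0.3990; after-tax cost = 2.8% × (1 − 39%) = 1.7080%.
WACC = 0.4982 × 7.6000% + 0.1028 × 7.3323% + 0.3990 × 1.7080% = 5.2214%.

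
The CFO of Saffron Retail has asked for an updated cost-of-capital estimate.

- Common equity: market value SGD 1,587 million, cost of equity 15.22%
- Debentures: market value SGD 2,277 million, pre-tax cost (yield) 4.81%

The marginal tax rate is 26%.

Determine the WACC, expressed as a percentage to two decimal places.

8.35%

Total capital V = 1587 + 2277 = 3864.
Equity: weight = 1587/3864 = 0.4107; cost = 15.22%.
Debentures: weight = 2277/3864 = 0.5893; after-tax cost = 4.81% × (1 − 26%) = 3.5594%.
WACC = 0.4107 × 15.2200% + 0.5893 × 3.5594% = 8.3486%.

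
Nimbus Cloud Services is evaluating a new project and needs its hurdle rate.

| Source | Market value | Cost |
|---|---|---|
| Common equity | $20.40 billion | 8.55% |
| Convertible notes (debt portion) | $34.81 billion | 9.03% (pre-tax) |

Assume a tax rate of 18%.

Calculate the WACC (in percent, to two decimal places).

Total capital V = 20.4 + 34.81 = 55.21.
Equity: weight = 20.4/55.21 = 0.3695; cost = 8.55%.
Convertible notes (debt portion): weight = 34.81/55.21 = 0.6305; after-tax cost = 9.03% × (1 − 18%) = 7.4046%.
WACC = 0.3695 × 8.5500% + 0.6305 × 7.4046% = 7.8278%.

7.83%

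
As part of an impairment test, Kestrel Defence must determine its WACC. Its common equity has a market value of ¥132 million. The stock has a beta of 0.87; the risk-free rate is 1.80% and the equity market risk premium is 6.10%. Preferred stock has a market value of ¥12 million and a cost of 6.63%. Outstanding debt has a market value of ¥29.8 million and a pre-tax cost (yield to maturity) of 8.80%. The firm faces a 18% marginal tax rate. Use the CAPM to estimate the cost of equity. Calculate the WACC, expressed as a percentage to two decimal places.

7.09%

Cost of equity via CAPM: Re = 1.8% + 0.87 × 6.1% = 7.1070%.
Total capital V = 132 + 12 + 29.8 = 173.8.
Equity: weight = 132/173.8 = 0.7595; cost = 7.107%.
Preferred: weight = 12/173.8 = 0.0690; cost = 6.63%.
Debt: weight = 29.8/173.8 = 0.1715; after-tax cost = 8.8% × (1 − 18%) = 7.2160%.
WACC = 0.7595 × 7.1070% + 0.0690 × 6.6300% + 0.1715 × 7.2160% = 7.0928%.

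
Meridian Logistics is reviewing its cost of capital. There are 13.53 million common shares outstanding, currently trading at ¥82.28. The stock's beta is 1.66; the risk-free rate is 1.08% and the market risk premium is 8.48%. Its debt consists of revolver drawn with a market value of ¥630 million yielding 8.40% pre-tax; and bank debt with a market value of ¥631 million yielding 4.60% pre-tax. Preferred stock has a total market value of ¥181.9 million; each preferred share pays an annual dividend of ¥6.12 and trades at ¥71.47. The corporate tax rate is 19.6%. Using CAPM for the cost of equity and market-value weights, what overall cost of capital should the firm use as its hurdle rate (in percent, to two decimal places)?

Cost of equity via CAPM: Re = 1.08% + 1.66 × 8.48% = 15.1568%.
Cost of preferred: Rp = 6.12 / 71.47 = 8.5630%.
Market value of equity E = 82.28 × 13.53m = 1113.2484m.
Total capital V = 1113.2484 + 181.9 + 630 + 631 = 2556.1484.
Equity: weight = 1113.2484/2556.1484 = 0.4355; cost = 15.1568%.
Preferred: weight = 181.9/2556.1484 = 0.0712; cost = 8.563%.
Revolver drawn: weight = 630/2556.1484 = 0.2465; after-tax cost = 8.4% × (1 − 19.6%) = 6.7536%.
Bank debt: weight = 631/2556.1484 = 0.2469; after-tax cost = 4.6% × (1 − 19.6%) = 3.6984%.
WACC = 0.4355 × 15.1568% + 0.0712 × 8.5630% + 0.2465 × 6.7536% + 0.2469 × 3.6984% = 9.7879%.

9.79%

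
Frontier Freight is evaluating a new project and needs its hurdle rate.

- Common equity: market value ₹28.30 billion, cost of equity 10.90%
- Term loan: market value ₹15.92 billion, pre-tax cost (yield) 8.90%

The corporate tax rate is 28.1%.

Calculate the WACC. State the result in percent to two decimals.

9.28%

Total capital V = 28.3 + 15.92 = 44.22.
Equity: weight = 28.3/44.22 = 0.6400; cost = 10.9%.
Term loan: weight = 15.92/44.22 = 0.3600; after-tax cost = 8.9% × (1 − 28.1%) = 6.3991%.
WACC = 0.6400 × 10.9000% + 0.3600 × 6.3991% = 9.2796%.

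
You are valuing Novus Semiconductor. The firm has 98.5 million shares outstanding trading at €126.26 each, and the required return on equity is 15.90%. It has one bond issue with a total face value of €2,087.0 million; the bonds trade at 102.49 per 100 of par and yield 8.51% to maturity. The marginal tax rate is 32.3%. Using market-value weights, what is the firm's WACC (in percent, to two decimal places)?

14.41%

Market value of equity E = 126.26 × 98.5m = 12436.61m. Market value of debt D = 2087m × 102.49/100 = 2138.9663m.
Total capital V = 12436.61 + 2138.9663 = 14575.5763.
Equity: weight = 12436.61/14575.5763 = 0.8532; cost = 15.9%.
Bonds outstanding: weight = 2138.9663/14575.5763 = 0.1468; after-tax cost = 8.51% × (1 − 32.3%) = 5.7613%.
WACC = 0.8532 × 15.9000% + 0.1468 × 5.7613% = 14.4121%.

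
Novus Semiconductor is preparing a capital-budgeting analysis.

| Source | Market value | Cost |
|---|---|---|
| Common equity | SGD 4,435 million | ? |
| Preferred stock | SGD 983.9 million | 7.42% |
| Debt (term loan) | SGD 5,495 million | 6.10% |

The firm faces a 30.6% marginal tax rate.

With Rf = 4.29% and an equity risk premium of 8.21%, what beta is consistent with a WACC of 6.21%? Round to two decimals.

Total capital V = 4435 + 983.9 + 5495 = 10913.9.
Equity weight = 4435/10913.9 = 0.4064.
Preferred weight = 983.9/10913.9 = 0.0902.
Term loan weight = 5495/10913.9 = 0.5035.
Debt contribution = 0.5035 × 6.1% × (1 − 30.6%) = 2.1315%.
Preferred contribution = 0.0902 × 7.42% = 0.6689%.
Required equity contribution = 6.21% − 2.8004% = 3.4096%  ⇒  Re = 8.3906%.
CAPM: 8.3906% = 4.29% + β × 8.21%  ⇒  β = 0.4995.

0.50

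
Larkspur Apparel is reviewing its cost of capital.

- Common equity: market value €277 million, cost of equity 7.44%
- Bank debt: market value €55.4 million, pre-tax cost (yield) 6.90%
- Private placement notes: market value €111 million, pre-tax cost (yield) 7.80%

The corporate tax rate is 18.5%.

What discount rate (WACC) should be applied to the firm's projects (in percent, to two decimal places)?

6.94%

Total capital V = 277 + 55.4 + 111 = 443.4.
Equity: weight = 277/443.4 = 0.6247; cost = 7.44%.
Bank debt: weight = 55.4/443.4 = 0.1249; after-tax cost = 6.9% × (1 − 18.5%) = 5.6235%.
Private placement notes: weight = 111/443.4 = 0.2503; after-tax cost = 7.8% × (1 − 18.5%) = 6.3570%.
WACC = 0.6247 × 7.4400% + 0.1249 × 5.6235% + 0.2503 × 6.3570% = 6.9419%.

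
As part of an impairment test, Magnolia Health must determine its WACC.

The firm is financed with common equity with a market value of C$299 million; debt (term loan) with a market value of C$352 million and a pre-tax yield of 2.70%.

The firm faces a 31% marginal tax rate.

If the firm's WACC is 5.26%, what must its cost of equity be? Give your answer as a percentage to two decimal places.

Total capital V = 299 + 352 = 651.
Equity weight = 299/651 = 0.4593.
Term loan weight = 352/651 = 0.5407.
Debt contribution = 0.5407 × 2.7% × (1 − 31%) = 1.0073%.
Required equity contribution = 5.26% − 1.0073% = 4.2527%.
Re = 4.2527% / 0.4593 = 9.2591%.

9.26%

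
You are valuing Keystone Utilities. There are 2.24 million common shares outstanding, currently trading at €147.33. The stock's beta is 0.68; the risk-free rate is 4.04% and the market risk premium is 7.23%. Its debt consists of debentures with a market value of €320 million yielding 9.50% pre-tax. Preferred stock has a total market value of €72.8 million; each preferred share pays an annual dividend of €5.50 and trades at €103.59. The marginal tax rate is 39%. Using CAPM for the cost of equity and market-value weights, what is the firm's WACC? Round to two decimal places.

Cost of equity via CAPM: Re = 4.04% + 0.68 × 7.23% = 8.9564%.
Cost of preferred: Rp = 5.5 / 103.59 = 5.3094%.
Market value of equity E = 147.33 × 2.24m = 330.0192m.
Total capital V = 330.0192 + 72.8 + 320 = 722.8192.
Equity: weight = 330.0192/722.8192 = 0.4566; cost = 8.9564%.
Preferred: weight = 72.8/722.8192 = 0.1007; cost = 5.3094%.
Debentures: weight = 320/722.8192 = 0.4427; after-tax cost = 9.5% × (1 − 39%) = 5.7950%.
WACC = 0.4566 × 8.9564% + 0.1007 × 5.3094% + 0.4427 × 5.7950% = 7.1895%.

7.19%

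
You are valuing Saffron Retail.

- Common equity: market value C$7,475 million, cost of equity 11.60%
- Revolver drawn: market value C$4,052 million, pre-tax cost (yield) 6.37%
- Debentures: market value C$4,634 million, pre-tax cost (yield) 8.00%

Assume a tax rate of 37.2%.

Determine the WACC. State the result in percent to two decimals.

7.81%

Total capital V = 7475 + 4052 + 4634 = 16161.
Equity: weight = 7475/16161 = 0.4625; cost = 11.6%.
Revolver drawn: weight = 4052/16161 = 0.2507; after-tax cost = 6.37% × (1 − 37.2%) = 4.0004%.
Debentures: weight = 4634/16161 = 0.2867; after-tax cost = 8% × (1 − 37.2%) = 5.0240%.
WACC = 0.4625 × 11.6000% + 0.2507 × 4.0004% + 0.2867 × 5.0240% = 7.8090%.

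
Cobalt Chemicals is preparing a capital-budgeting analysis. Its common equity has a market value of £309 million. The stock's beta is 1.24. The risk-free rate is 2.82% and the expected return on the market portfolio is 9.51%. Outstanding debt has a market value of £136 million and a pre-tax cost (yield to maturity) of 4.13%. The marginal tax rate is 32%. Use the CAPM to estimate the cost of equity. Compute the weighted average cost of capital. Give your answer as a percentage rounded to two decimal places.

8.58%

Market risk premium = 9.51% − 2.82% = 6.69%.
Cost of equity via CAPM: Re = 2.82% + 1.24 × 6.69% = 11.1156%.
Total capital V = 309 + 136 = 445.
Equity: weight = 309/445 = 0.6944; cost = 11.1156%.
Debt: weight = 136/445 = 0.3056; after-tax cost = 4.13% × (1 − 32%) = 2.8084%.
WACC = 0.6944 × 11.1156% + 0.3056 × 2.8084% = 8.5768%.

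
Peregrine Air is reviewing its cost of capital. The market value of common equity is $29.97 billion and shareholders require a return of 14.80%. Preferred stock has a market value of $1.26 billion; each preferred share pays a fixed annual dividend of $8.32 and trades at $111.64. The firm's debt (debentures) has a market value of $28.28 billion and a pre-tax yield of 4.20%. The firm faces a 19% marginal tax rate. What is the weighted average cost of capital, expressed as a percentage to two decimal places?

Cost of preferred: Rp = 8.32 / 111.64 = 7.4525%.
Total capital V = 29.97 + 1.26 + 28.28 = 59.51.
Equity: weight = 29.97/59.51 = 0.5036; cost = 14.8%.
Preferred: weight = 1.26/59.51 = 0.0212; cost = 7.4525%.
Debentures: weight = 28.28/59.51 = 0.4752; after-tax cost = 4.2% × (1 − 19%) = 3.4020%.
WACC = 0.5036 × 14.8000% + 0.0212 × 7.4525% + 0.4752 × 3.4020% = 9.2279%.

9.23%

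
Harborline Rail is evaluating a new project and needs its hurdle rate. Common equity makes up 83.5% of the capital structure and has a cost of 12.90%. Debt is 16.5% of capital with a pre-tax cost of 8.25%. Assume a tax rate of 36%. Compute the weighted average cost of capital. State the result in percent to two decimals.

After-tax cost of debt = 8.25% × (1 − 36%) = 5.2800%.
WACC = 0.835 × 12.9000% + 0.165 × 5.2800% = 11.6427%.

11.64%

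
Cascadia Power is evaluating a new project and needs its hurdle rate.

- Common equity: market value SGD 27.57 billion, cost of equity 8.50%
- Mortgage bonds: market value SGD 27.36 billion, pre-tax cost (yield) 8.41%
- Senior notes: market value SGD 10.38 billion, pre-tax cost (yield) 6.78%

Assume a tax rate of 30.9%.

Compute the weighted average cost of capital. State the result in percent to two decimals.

Total capital V = 27.57 + 27.36 + 10.38 = 65.31.
Equity: weight = 27.57/65.31 = 0.4221; cost = 8.5%.
Mortgage bonds: weight = 27.36/65.31 = 0.4189; after-tax cost = 8.41% × (1 − 30.9%) = 5.8113%.
Senior notes: weight = 10.38/65.31 = 0.1589; after-tax cost = 6.78% × (1 − 30.9%) = 4.6850%.
WACC = 0.4221 × 8.5000% + 0.4189 × 5.8113% + 0.1589 × 4.6850% = 6.7673%.

6.77%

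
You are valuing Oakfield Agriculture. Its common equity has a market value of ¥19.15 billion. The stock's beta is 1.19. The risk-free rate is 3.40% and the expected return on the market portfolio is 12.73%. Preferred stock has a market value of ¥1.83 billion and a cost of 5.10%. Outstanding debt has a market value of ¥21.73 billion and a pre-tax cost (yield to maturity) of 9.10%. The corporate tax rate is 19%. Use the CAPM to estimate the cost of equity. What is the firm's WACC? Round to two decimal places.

Market risk premium = 12.73% − 3.4% = 9.33%.
Cost of equity via CAPM: Re = 3.4% + 1.19 × 9.33% = 14.5027%.
Total capital V = 19.15 + 1.83 + 21.73 = 42.71.
Equity: weight = 19.15/42.71 = 0.4484; cost = 14.5027%.
Preferred: weight = 1.83/42.71 = 0.0428; cost = 5.1%.
Debt: weight = 21.73/42.71 = 0.5088; after-tax cost = 9.1% × (1 − 19%) = 7.3710%.
WACC = 0.4484 × 14.5027% + 0.0428 × 5.1000% + 0.5088 × 7.3710% = 10.4714%.

10.47%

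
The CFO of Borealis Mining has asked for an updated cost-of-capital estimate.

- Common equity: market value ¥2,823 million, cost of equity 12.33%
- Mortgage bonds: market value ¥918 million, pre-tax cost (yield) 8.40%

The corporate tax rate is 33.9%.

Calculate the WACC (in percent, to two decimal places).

Total capital V = 2823 + 918 = 3741.
Equity: weight = 2823/3741 = 0.7546; cost = 12.33%.
Mortgage bonds: weight = 918/3741 = 0.2454; after-tax cost = 8.4% × (1 − 33.9%) = 5.5524%.
WACC = 0.7546 × 12.3300% + 0.2454 × 5.5524% = 10.6669%.

10.67%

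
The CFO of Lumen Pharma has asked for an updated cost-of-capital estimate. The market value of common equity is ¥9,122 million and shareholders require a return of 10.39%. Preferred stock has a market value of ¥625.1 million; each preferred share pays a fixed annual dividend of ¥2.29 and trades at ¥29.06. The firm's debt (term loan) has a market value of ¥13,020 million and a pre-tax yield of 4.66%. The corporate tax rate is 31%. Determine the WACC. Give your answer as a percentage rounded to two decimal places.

Cost of preferred: Rp = 2.29 / 29.06 = 7.8802%.
Total capital V = 9122 + 625.1 + 13020 = 22767.1.
Equity: weight = 9122/22767.1 = 0.4007; cost = 10.39%.
Preferred: weight = 625.1/22767.1 = 0.0275; cost = 7.8802%.
Term loan: weight = 13020/22767.1 = 0.5719; after-tax cost = 4.66% × (1 − 31%) = 3.2154%.
WACC = 0.4007 × 10.3900% + 0.0275 × 7.8802% + 0.5719 × 3.2154% = 6.2181%.

6.22%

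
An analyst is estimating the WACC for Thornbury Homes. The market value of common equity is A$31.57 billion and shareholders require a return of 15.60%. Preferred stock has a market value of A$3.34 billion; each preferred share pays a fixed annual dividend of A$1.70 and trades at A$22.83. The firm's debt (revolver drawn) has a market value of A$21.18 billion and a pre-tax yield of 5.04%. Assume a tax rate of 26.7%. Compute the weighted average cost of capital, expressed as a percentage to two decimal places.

Cost of preferred: Rp = 1.7 / 22.83 = 7.4463%.
Total capital V = 31.57 + 3.34 + 21.18 = 56.09.
Equity: weight = 31.57/56.09 = 0.5628; cost = 15.6%.
Preferred: weight = 3.34/56.09 = 0.0595; cost = 7.4463%.
Revolver drawn: weight = 21.18/56.09 = 0.3776; after-tax cost = 5.04% × (1 − 26.7%) = 3.6943%.
WACC = 0.5628 × 15.6000% + 0.0595 × 7.4463% + 0.3776 × 3.6943% = 10.6188%.

10.62%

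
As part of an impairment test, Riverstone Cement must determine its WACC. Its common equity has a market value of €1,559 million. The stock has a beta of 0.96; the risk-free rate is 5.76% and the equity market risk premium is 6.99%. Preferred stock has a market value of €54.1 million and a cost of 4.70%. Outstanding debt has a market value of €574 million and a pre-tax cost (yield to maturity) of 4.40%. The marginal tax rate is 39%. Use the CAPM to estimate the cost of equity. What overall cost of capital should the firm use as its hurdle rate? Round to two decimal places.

9.71%

Cost of equity via CAPM: Re = 5.76% + 0.96 × 6.99% = 12.4704%.
Total capital V = 1559 + 54.1 + 574 = 2187.1.
Equity: weight = 1559/2187.1 = 0.7128; cost = 12.4704%.
Preferred: weight = 54.1/2187.1 = 0.0247; cost = 4.7%.
Debt: weight = 574/2187.1 = 0.2624; after-tax cost = 4.4% × (1 − 39%) = 2.6840%.
WACC = 0.7128 × 12.4704% + 0.0247 × 4.7000% + 0.2624 × 2.6840% = 9.7098%.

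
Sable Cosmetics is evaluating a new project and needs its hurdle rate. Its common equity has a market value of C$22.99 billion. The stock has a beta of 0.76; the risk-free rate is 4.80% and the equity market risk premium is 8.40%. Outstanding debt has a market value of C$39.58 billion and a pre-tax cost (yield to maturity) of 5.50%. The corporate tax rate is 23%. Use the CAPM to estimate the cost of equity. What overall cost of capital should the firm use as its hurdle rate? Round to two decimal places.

Cost of equity via CAPM: Re = 4.8% + 0.76 × 8.4% = 11.1840%.
Total capital V = 22.99 + 39.58 = 62.57.
Equity: weight = 22.99/62.57 = 0.3674; cost = 11.184%.
Debt: weight = 39.58/62.57 = 0.6326; after-tax cost = 5.5% × (1 − 23%) = 4.2350%.
WACC = 0.3674 × 11.1840% + 0.6326 × 4.2350% = 6.7883%.

6.79%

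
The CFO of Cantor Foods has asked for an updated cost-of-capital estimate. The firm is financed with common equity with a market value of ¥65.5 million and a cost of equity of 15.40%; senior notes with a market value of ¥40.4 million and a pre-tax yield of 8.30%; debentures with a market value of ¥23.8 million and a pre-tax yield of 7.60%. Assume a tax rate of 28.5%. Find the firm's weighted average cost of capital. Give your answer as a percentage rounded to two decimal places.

10.62%

Total capital V = 65.5 + 40.4 + 23.8 = 129.7.
Equity: weight = 65.5/129.7 = 0.5050; cost = 15.4%.
Senior notes: weight = 40.4/129.7 = 0.3115; after-tax cost = 8.3% × (1 − 28.5%) = 5.9345%.
Debentures: weight = 23.8/129.7 = 0.1835; after-tax cost = 7.6% × (1 − 28.5%) = 5.4340%.
WACC = 0.5050 × 15.4000% + 0.3115 × 5.9345% + 0.1835 × 5.4340% = 10.6228%.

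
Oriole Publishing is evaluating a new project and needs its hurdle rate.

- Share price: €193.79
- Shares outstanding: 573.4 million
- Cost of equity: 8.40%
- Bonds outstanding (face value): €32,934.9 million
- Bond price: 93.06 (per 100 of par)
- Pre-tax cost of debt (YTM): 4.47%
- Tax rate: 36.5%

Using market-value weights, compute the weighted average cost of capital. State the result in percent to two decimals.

Market value of equity E = 193.79 × 573.4m = 111119.186m. Market value of debt D = 32934.9m × 93.06/100 = 30649.21794m.
Total capital V = 111119.186 + 30649.21794 = 141768.40394.
Equity: weight = 111119.186/141768.40394 = 0.7838; cost = 8.4%.
Bonds outstanding: weight = 30649.21794/141768.40394 = 0.2162; after-tax cost = 4.47% × (1 − 36.5%) = 2.8384%.
WACC = 0.7838 × 8.4000% + 0.2162 × 2.8384% = 7.1976%.

7.20%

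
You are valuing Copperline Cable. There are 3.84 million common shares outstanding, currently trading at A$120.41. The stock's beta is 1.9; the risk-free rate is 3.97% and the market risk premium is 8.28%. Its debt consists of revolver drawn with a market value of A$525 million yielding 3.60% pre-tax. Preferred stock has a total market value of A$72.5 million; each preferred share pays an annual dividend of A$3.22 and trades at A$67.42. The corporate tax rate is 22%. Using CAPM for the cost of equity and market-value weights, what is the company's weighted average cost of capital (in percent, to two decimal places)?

10.31%

Cost of equity via CAPM: Re = 3.97% + 1.9 × 8.28% = 19.7020%.
Cost of preferred: Rp = 3.22 / 67.42 = 4.7760%.
Market value of equity E = 120.41 × 3.84m = 462.3744m.
Total capital V = 462.3744 + 72.5 + 525 = 1059.8744.
Equity: weight = 462.3744/1059.8744 = 0.4363; cost = 19.702%.
Preferred: weight = 72.5/1059.8744 = 0.0684; cost = 4.776%.
Revolver drawn: weight = 525/1059.8744 = 0.4953; after-tax cost = 3.6% × (1 − 22%) = 2.8080%.
WACC = 0.4363 × 19.7020% + 0.0684 × 4.7760% + 0.4953 × 2.8080% = 10.3127%.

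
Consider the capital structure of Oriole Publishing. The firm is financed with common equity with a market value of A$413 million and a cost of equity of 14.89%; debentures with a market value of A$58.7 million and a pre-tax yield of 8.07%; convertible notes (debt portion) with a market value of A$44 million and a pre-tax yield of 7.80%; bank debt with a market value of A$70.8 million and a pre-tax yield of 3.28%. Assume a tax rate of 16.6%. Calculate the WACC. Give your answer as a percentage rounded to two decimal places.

Total capital V = 413 + 58.7 + 44 + 70.8 = 586.5.
Equity: weight = 413/586.5 = 0.7042; cost = 14.89%.
Debentures: weight = 58.7/586.5 = 0.1001; after-tax cost = 8.07% × (1 − 16.6%) = 6.7304%.
Convertible notes (debt portion): weight = 44/586.5 = 0.0750; after-tax cost = 7.8% × (1 − 16.6%) = 6.5052%.
Bank debt: weight = 70.8/586.5 = 0.1207; after-tax cost = 3.28% × (1 − 16.6%) = 2.7355%.
WACC = 0.7042 × 14.8900% + 0.1001 × 6.7304% + 0.0750 × 6.5052% + 0.1207 × 2.7355% = 11.9771%.

11.98%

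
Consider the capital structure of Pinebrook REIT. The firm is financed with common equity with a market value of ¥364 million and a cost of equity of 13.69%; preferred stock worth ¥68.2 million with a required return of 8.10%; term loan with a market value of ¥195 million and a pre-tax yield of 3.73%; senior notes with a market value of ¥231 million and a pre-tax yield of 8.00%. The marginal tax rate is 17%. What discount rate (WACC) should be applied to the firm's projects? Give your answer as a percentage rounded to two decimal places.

8.94%

Total capital V = 364 + 68.2 + 195 + 231 = 858.2.
Equity: weight = 364/858.2 = 0.4241; cost = 13.69%.
Preferred: weight = 68.2/858.2 = 0.0795; cost = 8.1%.
Term loan: weight = 195/858.2 = 0.2272; after-tax cost = 3.73% × (1 − 17%) = 3.0959%.
Senior notes: weight = 231/858.2 = 0.2692; after-tax cost = 8% × (1 − 17%) = 6.6400%.
WACC = 0.4241 × 13.6900% + 0.0795 × 8.1000% + 0.2272 × 3.0959% + 0.2692 × 6.6400% = 8.9409%.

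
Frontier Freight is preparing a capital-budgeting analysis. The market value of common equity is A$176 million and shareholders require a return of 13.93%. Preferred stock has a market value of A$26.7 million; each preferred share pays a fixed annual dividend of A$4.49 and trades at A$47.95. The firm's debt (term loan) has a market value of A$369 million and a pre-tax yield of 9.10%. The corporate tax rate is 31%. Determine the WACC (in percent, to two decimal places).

Cost of preferred: Rp = 4.49 / 47.95 = 9.3639%.
Total capital V = 176 + 26.7 + 369 = 571.7.
Equity: weight = 176/571.7 = 0.3079; cost = 13.93%.
Preferred: weight = 26.7/571.7 = 0.0467; cost = 9.3639%.
Term loan: weight = 369/571.7 = 0.6454; after-tax cost = 9.1% × (1 − 31%) = 6.2790%.
WACC = 0.3079 × 13.9300% + 0.0467 × 9.3639% + 0.6454 × 6.2790% = 8.7785%.

8.78%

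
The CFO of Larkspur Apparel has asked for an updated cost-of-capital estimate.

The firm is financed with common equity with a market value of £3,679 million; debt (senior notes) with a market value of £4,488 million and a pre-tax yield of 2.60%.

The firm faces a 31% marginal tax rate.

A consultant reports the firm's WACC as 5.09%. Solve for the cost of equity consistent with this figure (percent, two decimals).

Total capital V = 3679 + 4488 = 8167.
Equity weight = 3679/8167 = 0.4505.
Senior notes weight = 4488/8167 = 0.5495.
Debt contribution = 0.5495 × 2.6% × (1 − 31%) = 0.9859%.
Required equity contribution = 5.09% − 0.9859% = 4.1041%.
Re = 4.1041% / 0.4505 = 9.1108%.

9.11%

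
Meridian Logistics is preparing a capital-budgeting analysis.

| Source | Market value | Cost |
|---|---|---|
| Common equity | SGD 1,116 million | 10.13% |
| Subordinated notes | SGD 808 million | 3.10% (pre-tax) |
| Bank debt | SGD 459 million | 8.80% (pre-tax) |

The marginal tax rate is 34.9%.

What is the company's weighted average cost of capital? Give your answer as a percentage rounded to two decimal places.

6.53%

Total capital V = 1116 + 808 + 459 = 2383.
Equity: weight = 1116/2383 = 0.4683; cost = 10.13%.
Subordinated notes: weight = 808/2383 = 0.3391; after-tax cost = 3.1% × (1 − 34.9%) = 2.0181%.
Bank debt: weight = 459/2383 = 0.1926; after-tax cost = 8.8% × (1 − 34.9%) = 5.7288%.
WACC = 0.4683 × 10.1300% + 0.3391 × 2.0181% + 0.1926 × 5.7288% = 6.5318%.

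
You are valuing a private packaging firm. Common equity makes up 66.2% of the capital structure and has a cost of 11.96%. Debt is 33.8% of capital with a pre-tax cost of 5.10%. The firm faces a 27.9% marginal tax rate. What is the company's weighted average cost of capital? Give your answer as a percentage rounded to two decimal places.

9.16%

After-tax cost of debt = 5.1% × (1 − 27.9%) = 3.6771%.
WACC = 0.662 × 11.9600% + 0.338 × 3.6771% = 9.1604%.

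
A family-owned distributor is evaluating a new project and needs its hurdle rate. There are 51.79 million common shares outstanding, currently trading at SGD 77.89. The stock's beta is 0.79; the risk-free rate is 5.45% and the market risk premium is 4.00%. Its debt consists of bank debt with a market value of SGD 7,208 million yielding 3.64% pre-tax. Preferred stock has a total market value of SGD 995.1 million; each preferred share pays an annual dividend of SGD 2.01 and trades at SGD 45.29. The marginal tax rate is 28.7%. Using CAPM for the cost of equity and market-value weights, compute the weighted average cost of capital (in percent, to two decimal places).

Cost of equity via CAPM: Re = 5.45% + 0.79 × 4.0% = 8.6100%.
Cost of preferred: Rp = 2.01 / 45.29 = 4.4381%.
Market value of equity E = 77.89 × 51.79m = 4033.9231m.
Total capital V = 4033.9231 + 995.1 + 7208 = 12237.0231.
Equity: weight = 4033.9231/12237.0231 = 0.3296; cost = 8.61%.
Preferred: weight = 995.1/12237.0231 = 0.0813; cost = 4.4381%.
Bank debt: weight = 7208/12237.0231 = 0.5890; after-tax cost = 3.64% × (1 − 28.7%) = 2.5953%.
WACC = 0.3296 × 8.6100% + 0.0813 × 4.4381% + 0.5890 × 2.5953% = 4.7279%.

4.73%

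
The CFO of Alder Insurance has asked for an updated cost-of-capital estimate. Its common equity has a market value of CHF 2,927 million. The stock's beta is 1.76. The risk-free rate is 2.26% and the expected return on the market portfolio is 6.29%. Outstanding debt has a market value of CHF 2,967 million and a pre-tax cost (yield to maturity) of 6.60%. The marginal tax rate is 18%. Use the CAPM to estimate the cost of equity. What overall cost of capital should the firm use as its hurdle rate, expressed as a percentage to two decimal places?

Market risk premium = 6.29% − 2.26% = 4.03%.
Cost of equity via CAPM: Re = 2.26% + 1.76 × 4.03% = 9.3528%.
Total capital V = 2927 + 2967 = 5894.
Equity: weight = 2927/5894 = 0.4966; cost = 9.3528%.
Debt: weight = 2967/5894 = 0.5034; after-tax cost = 6.6% × (1 − 18%) = 5.4120%.
WACC = 0.4966 × 9.3528% + 0.5034 × 5.4120% = 7.3690%.

7.37%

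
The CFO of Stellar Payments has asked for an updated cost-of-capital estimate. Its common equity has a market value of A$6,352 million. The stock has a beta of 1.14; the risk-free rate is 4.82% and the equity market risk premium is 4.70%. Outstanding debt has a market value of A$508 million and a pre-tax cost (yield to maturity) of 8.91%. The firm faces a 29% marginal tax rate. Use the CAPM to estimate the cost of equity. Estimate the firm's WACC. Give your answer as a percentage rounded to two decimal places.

Cost of equity via CAPM: Re = 4.82% + 1.14 × 4.7% = 10.1780%.
Total capital V = 6352 + 508 = 6860.
Equity: weight = 6352/6860 = 0.9259; cost = 10.178%.
Debt: weight = 508/6860 = 0.0741; after-tax cost = 8.91% × (1 − 29%) = 6.3261%.
WACC = 0.9259 × 10.1780% + 0.0741 × 6.3261% = 9.8928%.

9.89%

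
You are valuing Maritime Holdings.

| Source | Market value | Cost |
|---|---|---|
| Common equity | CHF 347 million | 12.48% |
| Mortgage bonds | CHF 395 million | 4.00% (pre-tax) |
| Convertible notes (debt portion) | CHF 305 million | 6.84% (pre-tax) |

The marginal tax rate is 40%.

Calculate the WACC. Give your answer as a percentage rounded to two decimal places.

6.24%

Total capital V = 347 + 395 + 305 = 1047.
Equity: weight = 347/1047 = 0.3314; cost = 12.48%.
Mortgage bonds: weight = 395/1047 = 0.3773; after-tax cost = 4% × (1 − 40%) = 2.4000%.
Convertible notes (debt portion): weight = 305/1047 = 0.2913; after-tax cost = 6.84% × (1 − 40%) = 4.1040%.
WACC = 0.3314 × 12.4800% + 0.3773 × 2.4000% + 0.2913 × 4.1040% = 6.2371%.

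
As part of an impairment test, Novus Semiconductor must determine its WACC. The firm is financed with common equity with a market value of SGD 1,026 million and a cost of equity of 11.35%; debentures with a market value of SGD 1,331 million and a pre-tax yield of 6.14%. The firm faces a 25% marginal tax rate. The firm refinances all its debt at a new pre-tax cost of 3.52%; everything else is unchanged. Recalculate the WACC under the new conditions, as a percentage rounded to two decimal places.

6.43%

After the change:
Total capital V = 1026 + 1331 = 2357.
Equity: weight = 1026/2357 = 0.4353; cost = 11.35%.
Debentures: weight = 1331/2357 = 0.5647; after-tax cost = 3.52% × (1 − 25%) = 2.6400%.
WACC = 0.4353 × 11.3500% + 0.5647 × 2.6400% = 6.4315%.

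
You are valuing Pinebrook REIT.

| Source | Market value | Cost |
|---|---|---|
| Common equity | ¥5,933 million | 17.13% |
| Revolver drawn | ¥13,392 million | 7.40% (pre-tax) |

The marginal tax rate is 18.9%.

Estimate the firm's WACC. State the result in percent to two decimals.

Total capital V = 5933 + 13392 = 19325.
Equity: weight = 5933/19325 = 0.3070; cost = 17.13%.
Revolver drawn: weight = 13392/19325 = 0.6930; after-tax cost = 7.4% × (1 − 18.9%) = 6.0014%.
WACC = 0.3070 × 17.1300% + 0.6930 × 6.0014% = 9.4180%.

9.42%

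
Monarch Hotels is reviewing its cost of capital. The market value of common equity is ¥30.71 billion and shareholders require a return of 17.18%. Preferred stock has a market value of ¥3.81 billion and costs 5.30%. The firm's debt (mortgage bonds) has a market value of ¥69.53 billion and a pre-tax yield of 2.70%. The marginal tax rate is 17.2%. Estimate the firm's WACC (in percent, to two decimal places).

6.76%

Total capital V = 30.71 + 3.81 + 69.53 = 104.05.
Equity: weight = 30.71/104.05 = 0.2951; cost = 17.18%.
Preferred: weight = 3.81/104.05 = 0.0366; cost = 5.3%.
Mortgage bonds: weight = 69.53/104.05 = 0.6682; after-tax cost = 2.7% × (1 − 17.2%) = 2.2356%.
WACC = 0.2951 × 17.1800% + 0.0366 × 5.3000% + 0.6682 × 2.2356% = 6.7586%.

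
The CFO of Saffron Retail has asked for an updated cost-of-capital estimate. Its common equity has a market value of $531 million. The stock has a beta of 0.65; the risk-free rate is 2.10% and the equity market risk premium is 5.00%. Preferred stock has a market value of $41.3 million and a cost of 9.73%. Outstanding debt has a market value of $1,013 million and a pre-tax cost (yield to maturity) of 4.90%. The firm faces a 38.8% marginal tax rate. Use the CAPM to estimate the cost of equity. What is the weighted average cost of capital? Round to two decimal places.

Cost of equity via CAPM: Re = 2.1% + 0.65 × 5.0% = 5.3500%.
Total capital V = 531 + 41.3 + 1013 = 1585.3.
Equity: weight = 531/1585.3 = 0.3350; cost = 5.35%.
Preferred: weight = 41.3/1585.3 = 0.0261; cost = 9.73%.
Debt: weight = 1013/1585.3 = 0.6390; after-tax cost = 4.9% × (1 − 38.8%) = 2.9988%.
WACC = 0.3350 × 5.3500% + 0.0261 × 9.7300% + 0.6390 × 2.9988% = 3.9617%.

3.96%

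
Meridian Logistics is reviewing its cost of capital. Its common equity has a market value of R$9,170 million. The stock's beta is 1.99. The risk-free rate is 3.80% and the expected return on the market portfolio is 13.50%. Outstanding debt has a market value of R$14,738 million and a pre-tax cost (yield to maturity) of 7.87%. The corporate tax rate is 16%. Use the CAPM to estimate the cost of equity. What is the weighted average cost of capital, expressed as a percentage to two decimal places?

12.94%

Market risk premium = 13.5% − 3.8% = 9.7%.
Cost of equity via CAPM: Re = 3.8% + 1.99 × 9.7% = 23.1030%.
Total capital V = 9170 + 14738 = 23908.
Equity: weight = 9170/23908 = 0.3836; cost = 23.103%.
Debt: weight = 14738/23908 = 0.6164; after-tax cost = 7.87% × (1 − 16%) = 6.6108%.
WACC = 0.3836 × 23.1030% + 0.6164 × 6.6108% = 12.9364%.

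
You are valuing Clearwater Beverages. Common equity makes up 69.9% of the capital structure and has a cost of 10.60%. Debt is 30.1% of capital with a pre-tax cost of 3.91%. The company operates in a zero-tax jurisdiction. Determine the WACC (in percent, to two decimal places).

After-tax cost of debt = 3.91% × (1 − 0%) = 3.9100%.
WACC = 0.699 × 10.6000% + 0.301 × 3.9100% = 8.5863%.

8.59%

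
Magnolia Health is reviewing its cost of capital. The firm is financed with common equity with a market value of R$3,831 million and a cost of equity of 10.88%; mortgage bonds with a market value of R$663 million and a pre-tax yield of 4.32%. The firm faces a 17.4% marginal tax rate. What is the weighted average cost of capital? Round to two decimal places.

9.80%

Total capital V = 3831 + 663 = 4494.
Equity: weight = 3831/4494 = 0.8525; cost = 10.88%.
Mortgage bonds: weight = 663/4494 = 0.1475; after-tax cost = 4.32% × (1 − 17.4%) = 3.5683%.
WACC = 0.8525 × 10.8800% + 0.1475 × 3.5683% = 9.8013%.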